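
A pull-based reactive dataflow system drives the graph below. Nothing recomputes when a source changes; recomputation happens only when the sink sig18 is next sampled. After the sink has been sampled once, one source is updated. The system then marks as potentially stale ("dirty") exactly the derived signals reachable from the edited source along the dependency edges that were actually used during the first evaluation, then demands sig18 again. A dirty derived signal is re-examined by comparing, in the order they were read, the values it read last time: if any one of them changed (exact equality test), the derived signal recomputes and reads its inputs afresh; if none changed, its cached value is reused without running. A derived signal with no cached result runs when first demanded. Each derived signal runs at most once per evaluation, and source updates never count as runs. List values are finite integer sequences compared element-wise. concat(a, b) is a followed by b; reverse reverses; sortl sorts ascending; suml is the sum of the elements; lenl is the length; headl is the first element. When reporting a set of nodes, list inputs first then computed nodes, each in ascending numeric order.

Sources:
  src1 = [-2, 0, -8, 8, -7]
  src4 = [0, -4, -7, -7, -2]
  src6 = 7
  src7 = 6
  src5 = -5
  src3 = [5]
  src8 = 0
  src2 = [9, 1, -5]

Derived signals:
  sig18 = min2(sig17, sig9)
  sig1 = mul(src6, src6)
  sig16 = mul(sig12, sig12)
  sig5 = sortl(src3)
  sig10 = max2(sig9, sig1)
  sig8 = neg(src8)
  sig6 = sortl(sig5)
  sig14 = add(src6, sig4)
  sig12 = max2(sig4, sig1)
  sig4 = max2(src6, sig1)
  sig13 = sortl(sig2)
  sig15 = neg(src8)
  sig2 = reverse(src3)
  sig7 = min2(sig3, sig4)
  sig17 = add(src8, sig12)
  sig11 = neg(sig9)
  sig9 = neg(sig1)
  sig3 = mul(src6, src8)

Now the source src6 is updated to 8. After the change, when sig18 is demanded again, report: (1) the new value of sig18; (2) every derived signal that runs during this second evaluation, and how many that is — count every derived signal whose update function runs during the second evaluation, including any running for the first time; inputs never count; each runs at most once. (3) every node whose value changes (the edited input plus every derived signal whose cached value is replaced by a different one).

First evaluation (everything demanded from the output):
  sig1 = mul(7, 7) = 49
  sig4 = max2(7, 49) = 49
  sig9 = neg(49) = -49
  sig12 = max2(49, 49) = 49
  sig17 = add(0, 49) = 49
  sig18 = min2(49, -49) = -49

Propagation after the edit:
  sig1: runs — src6 7->8; src6 7->8; result 64.
  sig4: runs — src6 7->8; sig1 49->64; result 64.
  sig9: runs — sig1 49->64; result -64.
  sig12: runs — sig4 49->64; sig1 49->64; result 64.
  sig17: runs — sig12 49->64; result 64.
  sig18: runs — sig17 49->64; sig9 -49->-64; result -64.

New value of sig18: -64.
Derived signals that run: sig1, sig4, sig9, sig12, sig17, sig18 — 6 in total.
Values that change: src6, sig1, sig4, sig9, sig12, sig17, sig18.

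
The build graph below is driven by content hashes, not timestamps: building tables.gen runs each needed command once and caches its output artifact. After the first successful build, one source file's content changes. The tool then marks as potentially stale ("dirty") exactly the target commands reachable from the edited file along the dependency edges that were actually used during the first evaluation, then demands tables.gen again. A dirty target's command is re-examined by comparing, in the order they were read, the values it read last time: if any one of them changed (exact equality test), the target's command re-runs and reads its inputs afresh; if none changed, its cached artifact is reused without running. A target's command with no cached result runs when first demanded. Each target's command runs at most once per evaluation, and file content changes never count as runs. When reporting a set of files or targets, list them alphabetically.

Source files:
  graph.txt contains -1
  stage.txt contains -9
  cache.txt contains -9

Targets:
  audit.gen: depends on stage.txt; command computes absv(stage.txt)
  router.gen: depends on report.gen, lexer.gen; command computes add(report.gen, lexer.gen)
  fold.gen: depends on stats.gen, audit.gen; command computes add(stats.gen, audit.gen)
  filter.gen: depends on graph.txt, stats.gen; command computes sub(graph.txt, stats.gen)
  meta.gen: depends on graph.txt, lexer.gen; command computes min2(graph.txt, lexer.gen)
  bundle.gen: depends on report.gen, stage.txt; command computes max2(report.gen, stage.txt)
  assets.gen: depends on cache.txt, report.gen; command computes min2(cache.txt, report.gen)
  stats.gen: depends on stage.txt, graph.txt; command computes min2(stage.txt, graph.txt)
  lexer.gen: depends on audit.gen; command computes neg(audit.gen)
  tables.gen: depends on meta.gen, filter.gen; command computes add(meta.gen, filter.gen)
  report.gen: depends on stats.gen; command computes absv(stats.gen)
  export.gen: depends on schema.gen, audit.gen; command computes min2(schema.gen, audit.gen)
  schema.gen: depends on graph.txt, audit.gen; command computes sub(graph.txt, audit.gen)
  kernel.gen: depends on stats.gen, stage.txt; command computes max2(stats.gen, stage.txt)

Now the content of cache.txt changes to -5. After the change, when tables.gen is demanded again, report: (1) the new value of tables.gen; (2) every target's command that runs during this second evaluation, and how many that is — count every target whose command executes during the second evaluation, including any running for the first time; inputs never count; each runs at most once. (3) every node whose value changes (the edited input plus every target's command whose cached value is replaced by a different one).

tables.gen now evaluates to -1.
Run set: none (0 run).
Changed values: cache.txt.
The important point: nothing the output needs ever reads cache.txt, so the edit is invisible to it.

Initial pass — values computed on the first demand:
  audit.gen = absv(-9) = 9
  lexer.gen = neg(9) = -9
  meta.gen = min2(-1, -9) = -9
  stats.gen = min2(-9, -1) = -9
  filter.gen = sub(-1, -9) = 8
  tables.gen = add(-9, 8) = -1

Second demand — change propagation:
  no demanded computation ever read cache.txt, so the edit dirties nothing and nothing runs.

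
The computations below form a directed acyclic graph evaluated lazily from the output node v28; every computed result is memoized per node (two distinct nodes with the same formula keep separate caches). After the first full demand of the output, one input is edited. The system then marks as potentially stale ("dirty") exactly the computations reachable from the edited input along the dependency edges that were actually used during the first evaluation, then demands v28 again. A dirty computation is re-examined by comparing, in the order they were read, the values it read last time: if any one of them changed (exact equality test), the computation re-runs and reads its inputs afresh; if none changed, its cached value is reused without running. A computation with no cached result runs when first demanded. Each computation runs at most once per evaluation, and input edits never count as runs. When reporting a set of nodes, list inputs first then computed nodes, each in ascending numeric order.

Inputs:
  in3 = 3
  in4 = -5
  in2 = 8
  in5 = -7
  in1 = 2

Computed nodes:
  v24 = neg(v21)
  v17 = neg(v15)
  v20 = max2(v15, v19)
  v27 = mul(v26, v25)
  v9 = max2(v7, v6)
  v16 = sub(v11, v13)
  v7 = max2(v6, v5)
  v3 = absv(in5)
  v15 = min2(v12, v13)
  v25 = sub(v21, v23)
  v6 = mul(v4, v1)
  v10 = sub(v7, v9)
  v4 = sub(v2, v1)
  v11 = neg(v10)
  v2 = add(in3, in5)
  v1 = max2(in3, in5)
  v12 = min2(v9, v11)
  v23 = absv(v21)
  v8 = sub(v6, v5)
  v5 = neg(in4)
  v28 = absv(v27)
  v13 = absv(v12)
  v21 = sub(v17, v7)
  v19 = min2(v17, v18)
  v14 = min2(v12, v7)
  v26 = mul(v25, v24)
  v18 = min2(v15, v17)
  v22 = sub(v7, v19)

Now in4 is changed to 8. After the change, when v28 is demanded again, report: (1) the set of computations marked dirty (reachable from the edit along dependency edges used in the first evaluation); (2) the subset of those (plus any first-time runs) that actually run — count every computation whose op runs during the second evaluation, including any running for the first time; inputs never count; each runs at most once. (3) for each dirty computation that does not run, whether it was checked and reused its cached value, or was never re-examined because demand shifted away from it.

The edit dirties: v5, v7, v9, v10, v11, v12, v13, v15, v17, v21, v23, v24, v25, v26, v27, v28.
15 computations run: v5, v7, v9, v10, v12, v13, v15, v17, v21, v23, v24, v25, v26, v27, v28.
Cache hits after checking: v11.
Note where the cutoff bites: v11 is checked, finds nothing changed, and keeps its cache.

First demand of the output computes:
  v1 = max2(3, -7) = 3
  v2 = add(3, -7) = -4
  v4 = sub(-4, 3) = -7
  v5 = neg(-5) = 5
  v6 = mul(-7, 3) = -21
  v7 = max2(-21, 5) = 5
  v9 = max2(5, -21) = 5
  v10 = sub(5, 5) = 0
  v11 = neg(0) = 0
  v12 = min2(5, 0) = 0
  v13 = absv(0) = 0
  v15 = min2(0, 0) = 0
  v17 = neg(0) = 0
  v21 = sub(0, 5) = -5
  v23 = absv(-5) = 5
  v24 = neg(-5) = 5
  v25 = sub(-5, 5) = -10
  v26 = mul(-10, 5) = -50
  v27 = mul(-50, -10) = 500
  v28 = absv(500) = 500

After the edit, cleaning proceeds:
  v5: a read changed (in4 -5->8) — executes, giving -8.
  v7: a read changed (v5 5->-8) — executes, giving -8.
  v9: a read changed (v7 5->-8) — executes, giving -8.
  v10: a read changed (v7 5->-8; v9 5->-8) — executes, giving 0 — identical to its old value.
  v11: dirty, but its reads are unchanged (v10 unchanged); cached 0 stands.
  v12: a read changed (v9 5->-8) — executes, giving -8.
  v13: a read changed (v12 0->-8) — executes, giving 8.
  v15: a read changed (v12 0->-8; v13 0->8) — executes, giving -8.
  v17: a read changed (v15 0->-8) — executes, giving 8.
  v21: a read changed (v17 0->8; v7 5->-8) — executes, giving 16.
  v23: a read changed (v21 -5->16) — executes, giving 16.
  v24: a read changed (v21 -5->16) — executes, giving -16.
  v25: a read changed (v21 -5->16; v23 5->16) — executes, giving 0.
  v26: a read changed (v25 -10->0; v24 5->-16) — executes, giving 0.
  v27: a read changed (v26 -50->0; v25 -10->0) — executes, giving 0.
  v28: a read changed (v27 500->0) — executes, giving 0.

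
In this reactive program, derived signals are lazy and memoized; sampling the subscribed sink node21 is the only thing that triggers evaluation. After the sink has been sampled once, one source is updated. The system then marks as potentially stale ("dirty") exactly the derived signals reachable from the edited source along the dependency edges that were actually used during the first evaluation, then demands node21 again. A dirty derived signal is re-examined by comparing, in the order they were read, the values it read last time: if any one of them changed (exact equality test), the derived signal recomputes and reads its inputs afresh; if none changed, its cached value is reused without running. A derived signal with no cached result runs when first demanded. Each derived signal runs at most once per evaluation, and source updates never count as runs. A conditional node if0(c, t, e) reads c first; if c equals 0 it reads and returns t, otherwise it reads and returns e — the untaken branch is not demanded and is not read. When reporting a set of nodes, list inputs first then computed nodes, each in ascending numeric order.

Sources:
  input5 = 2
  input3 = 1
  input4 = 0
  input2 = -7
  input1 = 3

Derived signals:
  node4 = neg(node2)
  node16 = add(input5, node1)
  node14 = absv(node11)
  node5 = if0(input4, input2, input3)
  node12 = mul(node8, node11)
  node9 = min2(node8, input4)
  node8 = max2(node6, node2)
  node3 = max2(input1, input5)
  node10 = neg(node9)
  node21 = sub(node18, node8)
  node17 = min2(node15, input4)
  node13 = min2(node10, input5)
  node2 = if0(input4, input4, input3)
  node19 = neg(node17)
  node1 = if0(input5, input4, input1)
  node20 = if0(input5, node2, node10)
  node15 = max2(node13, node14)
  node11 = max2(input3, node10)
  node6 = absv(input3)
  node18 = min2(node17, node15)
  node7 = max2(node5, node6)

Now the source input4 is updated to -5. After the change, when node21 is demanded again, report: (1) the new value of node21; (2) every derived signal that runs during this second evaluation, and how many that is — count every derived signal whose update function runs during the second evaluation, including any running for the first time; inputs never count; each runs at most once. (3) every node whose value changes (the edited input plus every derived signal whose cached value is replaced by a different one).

First demand of the output computes:
  node2 = if0(input4=0 -> then branch input4) = 0
  node6 = absv(1) = 1
  node8 = max2(1, 0) = 1
  node9 = min2(1, 0) = 0
  node10 = neg(0) = 0
  node11 = max2(1, 0) = 1
  node13 = min2(0, 2) = 0
  node14 = absv(1) = 1
  node15 = max2(0, 1) = 1
  node17 = min2(1, 0) = 0
  node18 = min2(0, 1) = 0
  node21 = sub(0, 1) = -1

After the edit, cleaning proceeds:
  node2: a read changed (input4 0->-5; input4 0->-5) — executes, giving 1.
  node8: a read changed (node2 0->1) — executes, giving 1 — identical to its old value.
  node9: a read changed (input4 0->-5) — executes, giving -5.
  node10: a read changed (node9 0->-5) — executes, giving 5.
  node11: a read changed (node10 0->5) — executes, giving 5.
  node13: a read changed (node10 0->5) — executes, giving 2.
  node14: a read changed (node11 1->5) — executes, giving 5.
  node15: a read changed (node13 0->2; node14 1->5) — executes, giving 5.
  node17: a read changed (node15 1->5; input4 0->-5) — executes, giving -5.
  node18: a read changed (node17 0->-5; node15 1->5) — executes, giving -5.
  node21: a read changed (node18 0->-5) — executes, giving -6.

Demanding node21 again yields -6.
11 derived signals run: node2, node8, node9, node10, node11, node13, node14, node15, node17, node18, node21.
The nodes whose values change: input4, node2, node9, node10, node11, node13, node14, node15, node17, node18, node21.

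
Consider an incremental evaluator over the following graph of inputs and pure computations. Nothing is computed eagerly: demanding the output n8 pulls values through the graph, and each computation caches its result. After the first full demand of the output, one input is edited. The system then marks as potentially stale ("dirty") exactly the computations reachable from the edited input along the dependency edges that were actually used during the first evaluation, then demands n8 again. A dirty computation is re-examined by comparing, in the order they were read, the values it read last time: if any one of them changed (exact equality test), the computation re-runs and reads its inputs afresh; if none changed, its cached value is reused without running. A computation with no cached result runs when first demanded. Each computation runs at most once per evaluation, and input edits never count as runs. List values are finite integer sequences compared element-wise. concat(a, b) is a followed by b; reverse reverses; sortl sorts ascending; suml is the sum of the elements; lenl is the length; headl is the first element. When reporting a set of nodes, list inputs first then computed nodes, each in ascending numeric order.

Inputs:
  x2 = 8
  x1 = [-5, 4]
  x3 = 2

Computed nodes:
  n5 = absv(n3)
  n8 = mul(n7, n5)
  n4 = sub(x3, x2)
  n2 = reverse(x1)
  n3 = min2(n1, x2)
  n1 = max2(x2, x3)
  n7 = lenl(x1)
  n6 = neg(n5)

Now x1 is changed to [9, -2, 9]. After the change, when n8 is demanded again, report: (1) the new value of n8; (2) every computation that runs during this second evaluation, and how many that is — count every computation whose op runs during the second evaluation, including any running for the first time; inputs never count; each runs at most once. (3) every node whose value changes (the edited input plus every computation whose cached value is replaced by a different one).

Initial pass — values computed on the first demand:
  n1 = max2(8, 2) = 8
  n3 = min2(8, 8) = 8
  n5 = absv(8) = 8
  n7 = lenl([-5, 4]) = 2
  n8 = mul(2, 8) = 16

Second demand — change propagation:
  n7: re-runs because x1 [-5, 4]->[9, -2, 9]; new result 3.
  n8: re-runs because n7 2->3; new result 24.

n8 now evaluates to 24.
Run set: n7, n8 (2 run).
Changed values: x1, n7, n8.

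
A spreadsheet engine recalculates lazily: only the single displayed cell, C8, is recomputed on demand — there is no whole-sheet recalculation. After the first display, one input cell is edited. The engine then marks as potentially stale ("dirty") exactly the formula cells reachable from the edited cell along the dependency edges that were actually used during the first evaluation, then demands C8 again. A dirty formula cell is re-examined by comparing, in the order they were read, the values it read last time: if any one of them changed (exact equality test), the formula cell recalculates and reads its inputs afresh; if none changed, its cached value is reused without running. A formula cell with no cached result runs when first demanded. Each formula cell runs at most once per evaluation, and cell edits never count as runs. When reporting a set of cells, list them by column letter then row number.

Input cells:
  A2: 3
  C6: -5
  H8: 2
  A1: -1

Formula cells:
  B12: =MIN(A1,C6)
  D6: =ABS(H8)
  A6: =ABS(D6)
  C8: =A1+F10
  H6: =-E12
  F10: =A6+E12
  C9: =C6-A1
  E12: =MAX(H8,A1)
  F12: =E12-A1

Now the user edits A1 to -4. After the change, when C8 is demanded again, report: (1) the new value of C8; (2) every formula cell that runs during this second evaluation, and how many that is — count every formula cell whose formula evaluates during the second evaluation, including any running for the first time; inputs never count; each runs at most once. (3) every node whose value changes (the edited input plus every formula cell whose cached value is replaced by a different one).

New value of C8: 0.
Formula cells that run: C8, E12 — 2 in total.
Values that change: A1, C8.
Key observation: the cutoff stops propagation at F10 — its inputs' values are unchanged, so it reuses its cache.

First evaluation (everything demanded from the output):
  D6 = ABS(2) = 2
  A6 = ABS(2) = 2
  E12 = MAX(2, -1) = 2
  F10 = 2 + 2 = 4
  C8 = -1 + 4 = 3

Propagation after the edit:
  E12: runs — A1 -1->-4; result 2 (same value as before).
  F10: checked — values it read are unchanged (A6 unchanged, E12 unchanged); reused cached 4 without running.
  C8: runs — A1 -1->-4; result 0.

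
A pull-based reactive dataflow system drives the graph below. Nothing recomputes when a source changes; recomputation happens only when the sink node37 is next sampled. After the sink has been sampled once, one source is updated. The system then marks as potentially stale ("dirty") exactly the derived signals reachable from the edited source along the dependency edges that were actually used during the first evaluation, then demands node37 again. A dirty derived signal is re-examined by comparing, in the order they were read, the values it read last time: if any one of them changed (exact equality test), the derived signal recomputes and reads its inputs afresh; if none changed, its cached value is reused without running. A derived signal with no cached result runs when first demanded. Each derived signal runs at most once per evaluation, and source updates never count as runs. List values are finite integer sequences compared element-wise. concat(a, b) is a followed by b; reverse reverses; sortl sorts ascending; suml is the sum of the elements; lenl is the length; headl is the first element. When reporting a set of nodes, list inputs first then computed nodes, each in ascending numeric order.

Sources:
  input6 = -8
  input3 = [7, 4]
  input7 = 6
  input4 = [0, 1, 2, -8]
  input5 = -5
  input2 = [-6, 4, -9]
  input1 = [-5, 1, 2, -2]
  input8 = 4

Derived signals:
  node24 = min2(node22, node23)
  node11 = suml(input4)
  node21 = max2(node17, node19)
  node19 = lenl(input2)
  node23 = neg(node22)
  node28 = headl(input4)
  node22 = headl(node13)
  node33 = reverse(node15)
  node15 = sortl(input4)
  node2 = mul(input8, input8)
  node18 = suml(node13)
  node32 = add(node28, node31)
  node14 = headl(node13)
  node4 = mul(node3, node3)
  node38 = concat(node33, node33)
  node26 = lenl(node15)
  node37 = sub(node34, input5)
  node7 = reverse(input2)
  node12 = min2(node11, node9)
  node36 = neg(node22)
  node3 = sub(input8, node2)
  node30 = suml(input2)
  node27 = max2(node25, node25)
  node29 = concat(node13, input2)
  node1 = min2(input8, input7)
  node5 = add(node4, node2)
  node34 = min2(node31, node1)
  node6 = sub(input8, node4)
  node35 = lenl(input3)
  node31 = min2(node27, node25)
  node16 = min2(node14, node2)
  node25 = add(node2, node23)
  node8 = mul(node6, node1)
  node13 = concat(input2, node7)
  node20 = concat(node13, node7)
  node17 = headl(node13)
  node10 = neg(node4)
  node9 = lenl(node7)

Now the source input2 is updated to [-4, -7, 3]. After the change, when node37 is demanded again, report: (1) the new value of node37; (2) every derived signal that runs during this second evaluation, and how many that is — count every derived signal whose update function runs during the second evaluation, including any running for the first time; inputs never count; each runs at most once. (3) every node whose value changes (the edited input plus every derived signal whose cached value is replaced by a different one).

New value of node37: 9.
Derived signals that run: node7, node13, node22, node23, node25, node27, node31, node34 — 8 in total.
Values that change: input2, node7, node13, node22, node23, node25, node27, node31.
Key observation: the change is absorbed at node34 — it re-runs but produces the same value, and the output's value is unchanged.

First evaluation (everything demanded from the output):
  node1 = min2(4, 6) = 4
  node2 = mul(4, 4) = 16
  node7 = reverse([-6, 4, -9]) = [-9, 4, -6]
  node13 = concat([-6, 4, -9], [-9, 4, -6]) = [-6, 4, -9, -9, 4, -6]
  node22 = headl([-6, 4, -9, -9, 4, -6]) = -6
  node23 = neg(-6) = 6
  node25 = add(16, 6) = 22
  node27 = max2(22, 22) = 22
  node31 = min2(22, 22) = 22
  node34 = min2(22, 4) = 4
  node37 = sub(4, -5) = 9

Propagation after the edit:
  node7: runs — input2 [-6, 4, -9]->[-4, -7, 3]; result [3, -7, -4].
  node13: runs — input2 [-6, 4, -9]->[-4, -7, 3]; node7 [-9, 4, -6]->[3, -7, -4]; result [-4, -7, 3, 3, -7, -4].
  node22: runs — node13 [-6, 4, -9, -9, 4, -6]->[-4, -7, 3, 3, -7, -4]; result -4.
  node23: runs — node22 -6->-4; result 4.
  node25: runs — node23 6->4; result 20.
  node27: runs — node25 22->20; node25 22->20; result 20.
  node31: runs — node27 22->20; node25 22->20; result 20.
  node34: runs — node31 22->20; result 4 (same value as before).
  node37: checked — values it read are unchanged (node34 unchanged, input5 unchanged); reused cached 9 without running.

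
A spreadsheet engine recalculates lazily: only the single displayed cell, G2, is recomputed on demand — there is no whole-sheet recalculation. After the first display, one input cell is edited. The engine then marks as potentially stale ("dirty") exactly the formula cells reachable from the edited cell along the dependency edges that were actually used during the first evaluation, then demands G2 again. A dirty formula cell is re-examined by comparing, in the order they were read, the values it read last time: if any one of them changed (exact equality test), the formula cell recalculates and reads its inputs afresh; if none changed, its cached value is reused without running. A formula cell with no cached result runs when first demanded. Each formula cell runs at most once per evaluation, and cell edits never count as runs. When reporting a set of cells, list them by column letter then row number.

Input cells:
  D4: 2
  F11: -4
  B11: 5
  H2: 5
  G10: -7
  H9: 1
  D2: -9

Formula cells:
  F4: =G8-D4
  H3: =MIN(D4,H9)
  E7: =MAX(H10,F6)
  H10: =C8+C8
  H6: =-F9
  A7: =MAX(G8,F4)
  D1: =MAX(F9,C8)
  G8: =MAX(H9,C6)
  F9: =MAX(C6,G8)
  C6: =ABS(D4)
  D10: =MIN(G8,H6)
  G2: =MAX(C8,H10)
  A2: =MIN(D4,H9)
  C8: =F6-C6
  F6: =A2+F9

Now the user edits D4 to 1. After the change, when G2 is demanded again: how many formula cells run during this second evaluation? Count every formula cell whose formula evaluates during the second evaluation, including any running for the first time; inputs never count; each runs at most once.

Formula cells that run: A2, C6, C8, F6, F9, G8 — 6 in total.
Key observation: the cutoff stops propagation at H10 — its inputs' values are unchanged, so it reuses its cache.

First evaluation (everything demanded from the output):
  A2 = MIN(2, 1) = 1
  C6 = ABS(2) = 2
  G8 = MAX(1, 2) = 2
  F9 = MAX(2, 2) = 2
  F6 = 1 + 2 = 3
  C8 = 3 - 2 = 1
  H10 = 1 + 1 = 2
  G2 = MAX(1, 2) = 2

Propagation after the edit:
  A2: runs — D4 2->1; result 1 (same value as before).
  C6: runs — D4 2->1; result 1.
  G8: runs — C6 2->1; result 1.
  F9: runs — C6 2->1; G8 2->1; result 1.
  F6: runs — F9 2->1; result 2.
  C8: runs — F6 3->2; C6 2->1; result 1 (same value as before).
  H10: checked — values it read are unchanged (C8 unchanged, C8 unchanged); reused cached 2 without running.
  G2: checked — values it read are unchanged (C8 unchanged, H10 unchanged); reused cached 2 without running.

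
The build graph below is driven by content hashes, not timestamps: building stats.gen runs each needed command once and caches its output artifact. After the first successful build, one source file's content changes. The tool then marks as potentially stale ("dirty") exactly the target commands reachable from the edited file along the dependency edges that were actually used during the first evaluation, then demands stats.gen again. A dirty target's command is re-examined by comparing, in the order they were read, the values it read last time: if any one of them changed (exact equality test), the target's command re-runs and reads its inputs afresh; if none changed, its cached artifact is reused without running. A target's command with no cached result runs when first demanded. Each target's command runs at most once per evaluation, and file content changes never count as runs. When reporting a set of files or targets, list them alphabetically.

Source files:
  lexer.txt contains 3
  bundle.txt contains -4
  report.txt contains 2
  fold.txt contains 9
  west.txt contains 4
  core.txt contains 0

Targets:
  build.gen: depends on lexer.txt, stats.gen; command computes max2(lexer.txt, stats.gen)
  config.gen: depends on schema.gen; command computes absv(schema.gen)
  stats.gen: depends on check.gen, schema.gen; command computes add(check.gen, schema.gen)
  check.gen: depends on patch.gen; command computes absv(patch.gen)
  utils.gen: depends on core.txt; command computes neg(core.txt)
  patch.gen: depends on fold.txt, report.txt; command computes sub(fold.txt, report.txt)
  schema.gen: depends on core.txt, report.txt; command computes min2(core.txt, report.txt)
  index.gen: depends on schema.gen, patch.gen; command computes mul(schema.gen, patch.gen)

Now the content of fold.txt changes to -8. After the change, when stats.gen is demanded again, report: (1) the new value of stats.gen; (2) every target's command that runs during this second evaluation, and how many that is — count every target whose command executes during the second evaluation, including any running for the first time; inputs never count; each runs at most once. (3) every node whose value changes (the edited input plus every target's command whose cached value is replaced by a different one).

stats.gen now evaluates to 10.
Run set: check.gen, patch.gen, stats.gen (3 run).
Changed values: check.gen, fold.txt, patch.gen, stats.gen.

Initial pass — values computed on the first demand:
  patch.gen = sub(9, 2) = 7
  check.gen = absv(7) = 7
  schema.gen = min2(0, 2) = 0
  stats.gen = add(7, 0) = 7

Second demand — change propagation:
  patch.gen: re-runs because fold.txt 9->-8; new result -10.
  check.gen: re-runs because patch.gen 7->-10; new result 10.
  stats.gen: re-runs because check.gen 7->10; new result 10.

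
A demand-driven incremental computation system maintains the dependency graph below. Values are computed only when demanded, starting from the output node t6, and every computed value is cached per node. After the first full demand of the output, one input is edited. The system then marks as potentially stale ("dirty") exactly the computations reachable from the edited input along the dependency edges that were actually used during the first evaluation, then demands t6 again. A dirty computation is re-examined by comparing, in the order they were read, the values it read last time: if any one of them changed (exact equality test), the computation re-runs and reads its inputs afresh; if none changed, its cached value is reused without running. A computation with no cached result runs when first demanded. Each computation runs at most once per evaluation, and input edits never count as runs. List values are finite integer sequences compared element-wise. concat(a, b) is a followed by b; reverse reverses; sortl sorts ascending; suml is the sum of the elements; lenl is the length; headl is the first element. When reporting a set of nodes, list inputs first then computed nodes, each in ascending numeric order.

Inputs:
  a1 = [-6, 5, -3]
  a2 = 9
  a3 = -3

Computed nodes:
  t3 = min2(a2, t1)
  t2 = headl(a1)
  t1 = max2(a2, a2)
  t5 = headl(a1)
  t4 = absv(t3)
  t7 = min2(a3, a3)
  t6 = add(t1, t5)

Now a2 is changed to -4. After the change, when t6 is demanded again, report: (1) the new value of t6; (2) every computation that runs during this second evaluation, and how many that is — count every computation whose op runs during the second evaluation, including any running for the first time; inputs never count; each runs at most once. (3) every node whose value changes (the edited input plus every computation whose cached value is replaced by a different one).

New value of t6: -10.
Computations that run: t1, t6 — 2 in total.
Values that change: a2, t1, t6.

First evaluation (everything demanded from the output):
  t1 = max2(9, 9) = 9
  t5 = headl([-6, 5, -3]) = -6
  t6 = add(9, -6) = 3

Propagation after the edit:
  t1: runs — a2 9->-4; a2 9->-4; result -4.
  t6: runs — t1 9->-4; result -10.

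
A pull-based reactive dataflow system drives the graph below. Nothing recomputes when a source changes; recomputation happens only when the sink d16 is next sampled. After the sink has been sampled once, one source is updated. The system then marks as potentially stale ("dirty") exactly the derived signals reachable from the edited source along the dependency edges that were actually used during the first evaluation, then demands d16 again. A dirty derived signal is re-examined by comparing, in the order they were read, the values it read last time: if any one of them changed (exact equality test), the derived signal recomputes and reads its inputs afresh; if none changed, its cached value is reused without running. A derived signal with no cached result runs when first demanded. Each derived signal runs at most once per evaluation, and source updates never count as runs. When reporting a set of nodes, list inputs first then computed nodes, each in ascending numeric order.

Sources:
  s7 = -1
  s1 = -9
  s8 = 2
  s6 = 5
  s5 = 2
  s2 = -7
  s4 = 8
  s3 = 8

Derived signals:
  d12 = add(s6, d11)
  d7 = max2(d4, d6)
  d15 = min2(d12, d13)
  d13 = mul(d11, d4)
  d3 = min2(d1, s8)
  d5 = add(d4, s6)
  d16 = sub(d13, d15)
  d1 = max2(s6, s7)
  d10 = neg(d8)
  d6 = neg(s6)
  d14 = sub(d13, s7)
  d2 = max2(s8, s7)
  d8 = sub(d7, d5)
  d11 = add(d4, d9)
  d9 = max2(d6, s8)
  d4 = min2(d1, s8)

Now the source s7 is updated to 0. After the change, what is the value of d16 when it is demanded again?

New value of d16: 0.
Key observation: the change is absorbed at d1 — it re-runs but produces the same value, and the output's value is unchanged.

First evaluation (everything demanded from the output):
  d1 = max2(5, -1) = 5
  d4 = min2(5, 2) = 2
  d6 = neg(5) = -5
  d9 = max2(-5, 2) = 2
  d11 = add(2, 2) = 4
  d12 = add(5, 4) = 9
  d13 = mul(4, 2) = 8
  d15 = min2(9, 8) = 8
  d16 = sub(8, 8) = 0

Propagation after the edit:
  d1: runs — s7 -1->0; result 5 (same value as before).
  d4: checked — values it read are unchanged (d1 unchanged, s8 unchanged); reused cached 2 without running.
  d11: checked — values it read are unchanged (d4 unchanged, d9 unchanged); reused cached 4 without running.
  d12: checked — values it read are unchanged (s6 unchanged, d11 unchanged); reused cached 9 without running.
  d13: checked — values it read are unchanged (d11 unchanged, d4 unchanged); reused cached 8 without running.
  d15: checked — values it read are unchanged (d12 unchanged, d13 unchanged); reused cached 8 without running.
  d16: checked — values it read are unchanged (d13 unchanged, d15 unchanged); reused cached 0 without running.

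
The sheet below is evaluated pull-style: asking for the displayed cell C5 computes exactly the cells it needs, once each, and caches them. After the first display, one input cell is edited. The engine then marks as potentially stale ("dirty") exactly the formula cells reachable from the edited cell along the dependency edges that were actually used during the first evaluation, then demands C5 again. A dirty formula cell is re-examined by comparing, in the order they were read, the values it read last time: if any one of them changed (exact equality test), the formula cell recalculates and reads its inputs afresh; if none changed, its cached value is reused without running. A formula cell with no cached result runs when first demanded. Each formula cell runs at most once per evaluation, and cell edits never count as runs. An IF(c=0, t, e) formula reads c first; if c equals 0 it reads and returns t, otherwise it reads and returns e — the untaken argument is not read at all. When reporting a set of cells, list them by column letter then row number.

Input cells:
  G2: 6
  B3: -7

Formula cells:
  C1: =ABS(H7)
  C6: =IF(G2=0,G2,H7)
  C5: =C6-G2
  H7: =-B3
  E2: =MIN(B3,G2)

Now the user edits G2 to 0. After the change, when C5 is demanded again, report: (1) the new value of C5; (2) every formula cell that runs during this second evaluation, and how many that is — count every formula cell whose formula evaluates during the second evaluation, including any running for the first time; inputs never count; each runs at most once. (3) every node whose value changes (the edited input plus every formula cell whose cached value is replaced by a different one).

Demanding C5 again yields 0.
2 formula cells run: C5, C6.
The nodes whose values change: C5, C6, G2.

First demand of the output computes:
  H7 = -(-7) = 7
  C6 = IF(G2=0: G2=6 -> else branch H7) = 7
  C5 = 7 - 6 = 1

After the edit, cleaning proceeds:
  C6: a read changed (G2 6->0) — executes, giving 0.
  C5: a read changed (C6 7->0; G2 6->0) — executes, giving 0.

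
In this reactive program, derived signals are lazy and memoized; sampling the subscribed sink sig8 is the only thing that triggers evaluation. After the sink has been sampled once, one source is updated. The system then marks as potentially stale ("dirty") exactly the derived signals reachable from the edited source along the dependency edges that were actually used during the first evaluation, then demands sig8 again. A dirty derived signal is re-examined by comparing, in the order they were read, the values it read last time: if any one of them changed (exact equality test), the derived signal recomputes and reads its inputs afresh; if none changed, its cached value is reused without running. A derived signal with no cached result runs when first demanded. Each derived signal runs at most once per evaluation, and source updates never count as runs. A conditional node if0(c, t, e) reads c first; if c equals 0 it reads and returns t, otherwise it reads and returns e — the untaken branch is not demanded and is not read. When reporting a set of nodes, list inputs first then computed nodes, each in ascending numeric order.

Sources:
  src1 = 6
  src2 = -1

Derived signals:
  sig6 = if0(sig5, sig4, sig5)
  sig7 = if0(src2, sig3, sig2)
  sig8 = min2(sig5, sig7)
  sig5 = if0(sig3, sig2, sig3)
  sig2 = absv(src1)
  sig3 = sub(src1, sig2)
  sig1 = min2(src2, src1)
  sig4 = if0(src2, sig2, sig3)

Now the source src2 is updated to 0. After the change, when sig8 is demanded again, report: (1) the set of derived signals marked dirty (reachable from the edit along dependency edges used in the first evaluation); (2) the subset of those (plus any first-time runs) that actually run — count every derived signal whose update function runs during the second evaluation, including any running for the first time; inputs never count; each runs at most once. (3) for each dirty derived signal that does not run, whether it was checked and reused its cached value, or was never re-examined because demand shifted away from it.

The edit dirties: sig7, sig8.
2 derived signals run: sig7, sig8.
No dirty derived signal escaped a run.

First demand of the output computes:
  sig2 = absv(6) = 6
  sig3 = sub(6, 6) = 0
  sig5 = if0(sig3=0 -> then branch sig2) = 6
  sig7 = if0(src2=-1 -> else branch sig2) = 6
  sig8 = min2(6, 6) = 6

After the edit, cleaning proceeds:
  sig7: a read changed (src2 -1->0) — executes, giving 0.
  sig8: a read changed (sig7 6->0) — executes, giving 0.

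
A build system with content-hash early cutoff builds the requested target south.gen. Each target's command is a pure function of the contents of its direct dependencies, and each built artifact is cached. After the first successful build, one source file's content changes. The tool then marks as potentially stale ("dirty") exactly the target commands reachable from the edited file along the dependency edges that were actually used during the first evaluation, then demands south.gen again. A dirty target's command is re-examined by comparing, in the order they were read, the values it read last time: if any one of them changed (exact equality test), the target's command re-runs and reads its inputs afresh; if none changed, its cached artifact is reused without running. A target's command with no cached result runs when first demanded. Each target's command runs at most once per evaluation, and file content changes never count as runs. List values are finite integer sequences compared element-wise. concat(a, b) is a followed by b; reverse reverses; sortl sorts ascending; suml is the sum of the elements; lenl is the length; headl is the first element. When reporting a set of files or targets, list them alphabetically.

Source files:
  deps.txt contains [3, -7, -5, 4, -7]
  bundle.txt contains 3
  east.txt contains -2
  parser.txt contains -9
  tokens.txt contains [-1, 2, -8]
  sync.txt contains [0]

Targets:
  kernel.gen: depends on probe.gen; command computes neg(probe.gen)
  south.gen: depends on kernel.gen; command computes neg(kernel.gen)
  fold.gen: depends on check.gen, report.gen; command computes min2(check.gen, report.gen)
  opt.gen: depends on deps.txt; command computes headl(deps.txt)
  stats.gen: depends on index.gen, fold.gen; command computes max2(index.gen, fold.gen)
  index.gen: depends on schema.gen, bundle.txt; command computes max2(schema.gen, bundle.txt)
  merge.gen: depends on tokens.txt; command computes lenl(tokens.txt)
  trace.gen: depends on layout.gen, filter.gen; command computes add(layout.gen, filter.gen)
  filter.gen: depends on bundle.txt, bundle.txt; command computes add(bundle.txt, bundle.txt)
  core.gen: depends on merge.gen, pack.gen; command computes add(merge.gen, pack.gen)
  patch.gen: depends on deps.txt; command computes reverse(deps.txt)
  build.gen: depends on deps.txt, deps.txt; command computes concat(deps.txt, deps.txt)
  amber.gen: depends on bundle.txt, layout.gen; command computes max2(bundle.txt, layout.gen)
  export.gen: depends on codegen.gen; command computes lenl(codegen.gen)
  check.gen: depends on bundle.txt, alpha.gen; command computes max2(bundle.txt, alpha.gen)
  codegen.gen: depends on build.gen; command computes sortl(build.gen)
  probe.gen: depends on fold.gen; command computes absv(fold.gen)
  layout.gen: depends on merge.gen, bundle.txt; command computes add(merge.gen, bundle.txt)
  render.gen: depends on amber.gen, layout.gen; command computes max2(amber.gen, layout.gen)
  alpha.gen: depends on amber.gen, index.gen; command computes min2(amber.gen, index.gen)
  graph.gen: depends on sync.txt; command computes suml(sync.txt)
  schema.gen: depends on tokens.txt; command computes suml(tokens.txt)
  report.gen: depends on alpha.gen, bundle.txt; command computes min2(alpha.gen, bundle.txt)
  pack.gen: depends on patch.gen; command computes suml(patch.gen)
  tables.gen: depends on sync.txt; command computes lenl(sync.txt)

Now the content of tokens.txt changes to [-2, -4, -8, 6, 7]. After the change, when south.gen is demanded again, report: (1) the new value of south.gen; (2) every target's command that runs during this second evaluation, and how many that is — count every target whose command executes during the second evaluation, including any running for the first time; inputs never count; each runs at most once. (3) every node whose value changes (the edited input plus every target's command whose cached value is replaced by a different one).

New value of south.gen: 3.
Target commands that run: alpha.gen, amber.gen, index.gen, layout.gen, merge.gen, schema.gen — 6 in total.
Values that change: amber.gen, layout.gen, merge.gen, schema.gen, tokens.txt.
Key observation: the cutoff stops propagation at check.gen — its inputs' values are unchanged, so it reuses its cache.

First evaluation (everything demanded from the output):
  merge.gen = lenl([-1, 2, -8]) = 3
  layout.gen = add(3, 3) = 6
  amber.gen = max2(3, 6) = 6
  schema.gen = suml([-1, 2, -8]) = -7
  index.gen = max2(-7, 3) = 3
  alpha.gen = min2(6, 3) = 3
  check.gen = max2(3, 3) = 3
  report.gen = min2(3, 3) = 3
  fold.gen = min2(3, 3) = 3
  probe.gen = absv(3) = 3
  kernel.gen = neg(3) = -3
  south.gen = neg(-3) = 3

Propagation after the edit:
  merge.gen: runs — tokens.txt [-1, 2, -8]->[-2, -4, -8, 6, 7]; result 5.
  layout.gen: runs — merge.gen 3->5; result 8.
  amber.gen: runs — layout.gen 6->8; result 8.
  schema.gen: runs — tokens.txt [-1, 2, -8]->[-2, -4, -8, 6, 7]; result -1.
  index.gen: runs — schema.gen -7->-1; result 3 (same value as before).
  alpha.gen: runs — amber.gen 6->8; result 3 (same value as before).
  check.gen: checked — values it read are unchanged (bundle.txt unchanged, alpha.gen unchanged); reused cached 3 without running.
  report.gen: checked — values it read are unchanged (alpha.gen unchanged, bundle.txt unchanged); reused cached 3 without running.
  fold.gen: checked — values it read are unchanged (check.gen unchanged, report.gen unchanged); reused cached 3 without running.
  probe.gen: checked — values it read are unchanged (fold.gen unchanged); reused cached 3 without running.
  kernel.gen: checked — values it read are unchanged (probe.gen unchanged); reused cached -3 without running.
  south.gen: checked — values it read are unchanged (kernel.gen unchanged); reused cached 3 without running.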